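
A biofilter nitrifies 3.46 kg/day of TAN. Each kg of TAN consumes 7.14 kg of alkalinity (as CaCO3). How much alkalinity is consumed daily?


Alkalinity factor: 7.14 kg CaCO3 consumed per kg TAN nitrified
alk = 3.46 kg TAN * 7.14 = 24.7044 kg CaCO3/day

24.7044 kg CaCO3/day


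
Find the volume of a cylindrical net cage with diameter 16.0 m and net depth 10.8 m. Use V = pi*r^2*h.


r = d/2 = 16.0/2 = 8 m
Base area = pi*r^2 = pi*8^2 = 201.06193 m^2
Volume = 201.06193 * 10.8 = 2171.47 m^3

2171.47 m^3


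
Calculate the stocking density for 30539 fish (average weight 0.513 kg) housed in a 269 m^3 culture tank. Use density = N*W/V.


Total biomass = 30539 fish * 0.513 kg = 15666.507 kg
Density = total biomass / volume = 15666.507 / 269 = 58.2398 kg/m^3

58.2398 kg/m^3


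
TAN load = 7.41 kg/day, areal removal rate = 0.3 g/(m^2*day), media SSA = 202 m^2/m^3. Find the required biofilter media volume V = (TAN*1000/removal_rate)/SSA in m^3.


A = 7.41*1000 / 0.3 = 24700 m^2
V = 24700 / 202 = 122.277

122.277 m^3


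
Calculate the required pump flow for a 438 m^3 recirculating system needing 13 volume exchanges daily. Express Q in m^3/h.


Daily recirculation volume = 438 m^3 * 13 = 5694 m^3/day
Flow rate Q = daily volume / 24 h = 5694 / 24 = 237.25 m^3/h

237.25 m^3/h


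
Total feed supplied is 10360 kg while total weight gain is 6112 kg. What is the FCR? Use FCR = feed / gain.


FCR = feed consumed / weight gained
FCR = 10360 kg / 6112 kg = 1.69503

1.69503


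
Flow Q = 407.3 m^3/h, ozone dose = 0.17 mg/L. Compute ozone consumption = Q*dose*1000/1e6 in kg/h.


O3 demand (mg/h) = Q * dose * 1000 = 407.3 * 0.17 * 1000 = 69241 mg/h
Convert mg to kg: 69241 / 1e6 = 0.069241 kg/h

0.069241 kg/h


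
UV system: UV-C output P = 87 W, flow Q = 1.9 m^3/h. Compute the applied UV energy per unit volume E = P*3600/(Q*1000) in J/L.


Energy delivered per hour = 87 W * 3600 s = 313200 J/h
Volume treated per hour = 1.9 m^3/h * 1000 = 1900 L/h
dose = 313200 / 1900 = 164.842 J/L

164.842 J/L


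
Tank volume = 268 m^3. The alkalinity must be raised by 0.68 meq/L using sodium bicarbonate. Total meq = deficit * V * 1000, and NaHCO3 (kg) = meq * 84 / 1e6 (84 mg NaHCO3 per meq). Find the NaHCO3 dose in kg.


Tank volume in L = 268 m^3 * 1000 = 268000 L
Total meq required = 0.68 meq/L * 268000 L = 182240 meq
NaHCO3 mass = 182240 meq * 84 mg/meq / 1e6 = 15.3082 kg

15.3082 kg


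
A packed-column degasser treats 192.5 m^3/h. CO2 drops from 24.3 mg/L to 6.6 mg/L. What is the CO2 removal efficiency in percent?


CO2_out / CO2_in = 6.6 / 24.3 = 0.27160494
Fraction remaining = 0.27160494
efficiency = (1 - 0.27160494) * 100 = 72.8395 %

72.8395 %


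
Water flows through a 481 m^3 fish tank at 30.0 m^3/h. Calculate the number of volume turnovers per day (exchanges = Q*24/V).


Daily flow volume = 30.0 m^3/h * 24 h = 720 m^3/day
Exchanges = daily flow / tank volume = 720 / 481 = 1.49688 exchanges/day

1.49688 exchanges/day


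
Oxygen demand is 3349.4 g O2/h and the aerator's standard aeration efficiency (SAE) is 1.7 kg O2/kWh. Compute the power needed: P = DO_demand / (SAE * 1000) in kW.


SAE in g O2/kWh = 1.7 * 1000 = 1700 g/kWh
P = DO_demand / SAE_g = 3349.4 / 1700 = 1.97024 kW

1.97024 kW


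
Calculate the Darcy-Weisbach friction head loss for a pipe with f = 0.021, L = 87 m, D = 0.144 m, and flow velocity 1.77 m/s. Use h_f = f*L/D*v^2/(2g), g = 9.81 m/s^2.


v^2 = 1.77^2 = 3.1329 m^2/s^2
L/D = 87/0.144 = 604.16667
h_f = f*(L/D)*v^2/(2g) = 0.021 * 604.16667 * 3.1329 / 19.62 = 2.02593 m

2.02593 m


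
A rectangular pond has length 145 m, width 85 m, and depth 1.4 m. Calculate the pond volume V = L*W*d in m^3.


Base area = L * W = 145 * 85 = 12325 m^2
Volume = area * depth = 12325 * 1.4 = 17255 m^3

17255 m^3


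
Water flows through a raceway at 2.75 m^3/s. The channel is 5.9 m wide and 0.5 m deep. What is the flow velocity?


Cross-sectional area = W * d = 5.9 * 0.5 = 2.95 m^2
Velocity = Q / A = 2.75 / 2.95 = 0.932203 m/s

0.932203 m/s


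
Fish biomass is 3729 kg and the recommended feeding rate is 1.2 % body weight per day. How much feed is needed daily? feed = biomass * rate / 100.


Feeding rate fraction = 1.2% / 100 = 0.012
Daily feed = 3729 kg * 0.012 = 44.748 kg/day

44.748 kg/day


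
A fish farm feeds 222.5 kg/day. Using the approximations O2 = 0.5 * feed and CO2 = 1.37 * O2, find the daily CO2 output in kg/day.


O2 = 222.5 * 0.5 = 111.25
CO2 = 111.25 * 1.37 = 152.4125

152.4125 kg/day


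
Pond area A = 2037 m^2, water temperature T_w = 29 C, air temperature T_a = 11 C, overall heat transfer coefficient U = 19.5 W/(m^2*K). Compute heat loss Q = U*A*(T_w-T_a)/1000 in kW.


Temperature difference dT = 29 - 11 = 18 K
Heat loss (W) = U * A * dT = 19.5 * 2037 * 18 = 714987 W
Convert to kW: 714987 / 1000 = 714.987 kW

714.987 kW


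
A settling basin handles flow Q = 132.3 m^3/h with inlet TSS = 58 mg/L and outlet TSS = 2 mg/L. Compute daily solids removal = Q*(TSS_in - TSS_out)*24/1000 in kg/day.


Concentration drop: TSS_in - TSS_out = 58 - 2 = 56 mg/L
Hourly solids removed = Q * dTSS = 132.3 m^3/h * 56 mg/L = 7408.8 g/h  (m^3/h * mg/L = g/h)
Daily solids removed = 7408.8 * 24 = 177811.2 g/day
Convert g to kg: 177811.2 / 1000 = 177.8112 kg/day

177.8112 kg/day


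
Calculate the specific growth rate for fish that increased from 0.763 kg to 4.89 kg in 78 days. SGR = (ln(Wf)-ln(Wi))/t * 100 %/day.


ln(W_f) = ln(4.89) = 1.5871923
ln(W_i) = ln(0.763) = -0.27049725
ln(W_f) - ln(W_i) = 1.5871923 - -0.27049725 = 1.8576895
SGR = 1.8576895 / 78 * 100 = 2.38165 %/day

2.38165 %/day


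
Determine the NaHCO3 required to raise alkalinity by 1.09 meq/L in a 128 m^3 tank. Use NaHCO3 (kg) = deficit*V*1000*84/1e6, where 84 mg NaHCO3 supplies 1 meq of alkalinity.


Tank volume in L = 128 m^3 * 1000 = 128000 L
Total meq required = 1.09 meq/L * 128000 L = 139520 meq
NaHCO3 mass = 139520 meq * 84 mg/meq / 1e6 = 11.7197 kg

11.7197 kg


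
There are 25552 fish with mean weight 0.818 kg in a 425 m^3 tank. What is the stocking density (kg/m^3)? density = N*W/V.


Total biomass = 25552 fish * 0.818 kg = 20901.536 kg
Density = total biomass / volume = 20901.536 / 425 = 49.1801 kg/m^3

49.1801 kg/m^3


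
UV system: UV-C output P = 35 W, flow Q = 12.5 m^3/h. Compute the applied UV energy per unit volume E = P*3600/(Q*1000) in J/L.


Energy delivered per hour = 35 W * 3600 s = 126000 J/h
Volume treated per hour = 12.5 m^3/h * 1000 = 12500 L/h
dose = 126000 / 12500 = 10.08 J/L

10.08 J/L


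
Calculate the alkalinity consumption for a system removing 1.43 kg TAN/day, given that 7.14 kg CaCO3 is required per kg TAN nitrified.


Alkalinity factor: 7.14 kg CaCO3 consumed per kg TAN nitrified
alk = 1.43 kg TAN * 7.14 = 10.2102 kg CaCO3/day

10.2102 kg CaCO3/day


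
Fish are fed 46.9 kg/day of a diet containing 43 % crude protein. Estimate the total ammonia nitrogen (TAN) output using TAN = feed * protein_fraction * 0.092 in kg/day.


Protein in feed = 46.9 * 43/100 = 20.167 kg/day
TAN = protein * 0.092 = 20.167 * 0.092 = 1.855364 kg/day

1.855364 kg/day


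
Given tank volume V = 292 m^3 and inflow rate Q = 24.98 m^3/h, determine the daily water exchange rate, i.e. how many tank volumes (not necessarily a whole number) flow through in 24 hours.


Daily flow volume = 24.98 m^3/h * 24 h = 599.52 m^3/day
Exchanges = daily flow / tank volume = 599.52 / 292 = 2.05315 exchanges/day

2.05315 exchanges/day


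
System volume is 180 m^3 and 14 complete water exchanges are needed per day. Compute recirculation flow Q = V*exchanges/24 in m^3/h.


Daily recirculation volume = 180 m^3 * 14 = 2520 m^3/day
Flow rate Q = daily volume / 24 h = 2520 / 24 = 105 m^3/h

105 m^3/h


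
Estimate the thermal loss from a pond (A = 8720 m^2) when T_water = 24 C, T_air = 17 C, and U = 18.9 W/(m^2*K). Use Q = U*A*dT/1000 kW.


Temperature difference dT = 24 - 17 = 7 K
Heat loss (W) = U * A * dT = 18.9 * 8720 * 7 = 1153656 W
Convert to kW: 1153656 / 1000 = 1153.656 kW

1153.656 kW


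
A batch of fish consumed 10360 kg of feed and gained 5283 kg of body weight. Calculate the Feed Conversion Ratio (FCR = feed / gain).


FCR = feed consumed / weight gained
FCR = 10360 kg / 5283 kg = 1.96101

1.96101


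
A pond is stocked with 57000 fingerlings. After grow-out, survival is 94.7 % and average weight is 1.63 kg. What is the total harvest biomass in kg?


Survivors = 57000 * 94.7/100 = 53979 fish
Harvest biomass = survivors * W_f = 53979 * 1.63 = 87985.77 kg

87985.77 kg


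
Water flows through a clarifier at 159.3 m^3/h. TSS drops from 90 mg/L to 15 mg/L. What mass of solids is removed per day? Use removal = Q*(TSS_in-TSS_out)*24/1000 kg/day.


Concentration drop: TSS_in - TSS_out = 90 - 15 = 75 mg/L
Hourly solids removed = Q * dTSS = 159.3 m^3/h * 75 mg/L = 11947.5 g/h  (m^3/h * mg/L = g/h)
Daily solids removed = 11947.5 * 24 = 286740 g/day
Convert g to kg: 286740 / 1000 = 286.74 kg/day

286.74 kg/day


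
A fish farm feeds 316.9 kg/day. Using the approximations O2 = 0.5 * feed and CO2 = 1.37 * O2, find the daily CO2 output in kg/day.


O2 = 316.9 * 0.5 = 158.45
CO2 = 158.45 * 1.37 = 217.0765

217.0765 kg/day


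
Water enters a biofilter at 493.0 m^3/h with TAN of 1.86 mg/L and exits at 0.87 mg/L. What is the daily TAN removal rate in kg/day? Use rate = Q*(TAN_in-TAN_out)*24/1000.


Concentration drop: TAN_in - TAN_out = 1.86 - 0.87 = 0.99 mg/L
Hourly TAN removed = Q * dTAN = 493.0 m^3/h * 0.99 mg/L = 488.07 g/h  (m^3/h * mg/L = g/h)
Daily TAN removed = 488.07 * 24 = 11713.68 g/day
Convert to kg/day: 11713.68 / 1000 = 11.71368 kg/day

11.71368 kg/day


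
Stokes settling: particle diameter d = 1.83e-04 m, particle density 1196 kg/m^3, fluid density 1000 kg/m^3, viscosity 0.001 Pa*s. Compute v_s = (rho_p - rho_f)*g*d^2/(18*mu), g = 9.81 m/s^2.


Density difference: rho_p - rho_f = 1196 - 1000 = 196 kg/m^3
d^2 = (1.83e-04)^2 = 3.3489e-08 m^2
Numerator = (rho_p - rho_f) * g * d^2 = 196 * 9.81 * 3.3489e-08 = 6.439131e-05
Denominator = 18 * mu = 18 * 0.001 = 0.018
v_s = 6.439131e-05 / 0.018 = 0.00357729 m/s
Check: Re = rho_f * v_s * d / mu = 1000 * 0.00357729 * 1.83e-04 / 0.001 = 0.655 < 1, so Stokes' law applies.

0.00357729 m/s


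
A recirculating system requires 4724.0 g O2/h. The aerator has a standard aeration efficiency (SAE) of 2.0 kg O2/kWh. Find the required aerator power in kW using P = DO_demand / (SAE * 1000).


SAE in g O2/kWh = 2.0 * 1000 = 2000 g/kWh
P = DO_demand / SAE_g = 4724.0 / 2000 = 2.362 kW

2.362 kW


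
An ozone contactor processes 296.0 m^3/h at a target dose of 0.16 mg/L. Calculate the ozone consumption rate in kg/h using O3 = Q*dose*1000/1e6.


O3 demand (mg/h) = Q * dose * 1000 = 296.0 * 0.16 * 1000 = 47360 mg/h
Convert mg to kg: 47360 / 1e6 = 0.04736 kg/h

0.04736 kg/h


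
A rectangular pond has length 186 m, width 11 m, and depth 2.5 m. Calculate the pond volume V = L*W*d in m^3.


Base area = L * W = 186 * 11 = 2046 m^2
Volume = area * depth = 2046 * 2.5 = 5115 m^3

5115 m^3


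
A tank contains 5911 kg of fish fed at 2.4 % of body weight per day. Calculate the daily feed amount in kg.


Feeding rate fraction = 2.4% / 100 = 0.024
Daily feed = 5911 kg * 0.024 = 141.864 kg/day

141.864 kg/day


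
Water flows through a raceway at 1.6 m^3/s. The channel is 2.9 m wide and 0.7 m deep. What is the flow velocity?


Cross-sectional area = W * d = 2.9 * 0.7 = 2.03 m^2
Velocity = Q / A = 1.6 / 2.03 = 0.788177 m/s

0.788177 m/s


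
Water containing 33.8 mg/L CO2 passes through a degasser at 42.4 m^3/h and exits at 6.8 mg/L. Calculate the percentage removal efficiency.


CO2_out / CO2_in = 6.8 / 33.8 = 0.20118343
Fraction remaining = 0.20118343
efficiency = (1 - 0.20118343) * 100 = 79.8817 %

79.8817 %


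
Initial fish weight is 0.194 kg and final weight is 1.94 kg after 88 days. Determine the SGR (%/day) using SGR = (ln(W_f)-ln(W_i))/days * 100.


ln(W_f) = ln(1.94) = 0.66268797
ln(W_i) = ln(0.194) = -1.6398971
ln(W_f) - ln(W_i) = 0.66268797 - -1.6398971 = 2.3025851
SGR = 2.3025851 / 88 * 100 = 2.61657 %/day

2.61657 %/day


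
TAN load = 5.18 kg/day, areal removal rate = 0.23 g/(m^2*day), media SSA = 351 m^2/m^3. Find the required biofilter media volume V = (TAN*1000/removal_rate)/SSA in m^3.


A = 5.18*1000 / 0.23 = 22521.739 m^2
V = 22521.739 / 351 = 64.1645

64.1645 m^3


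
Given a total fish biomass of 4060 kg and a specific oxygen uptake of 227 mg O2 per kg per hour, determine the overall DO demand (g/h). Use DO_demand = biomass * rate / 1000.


Total O2 consumption (mg/h) = 4060 kg * 227 mg/(kg*h) = 921620 mg/h
Convert to g/h: 921620 / 1000 = 921.62 g/h

921.62 g/h


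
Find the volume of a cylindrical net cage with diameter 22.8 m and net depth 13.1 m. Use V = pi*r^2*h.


r = d/2 = 22.8/2 = 11.4 m
Base area = pi*r^2 = pi*11.4^2 = 408.28138 m^2
Volume = 408.28138 * 13.1 = 5348.49 m^3

5348.49 m^3


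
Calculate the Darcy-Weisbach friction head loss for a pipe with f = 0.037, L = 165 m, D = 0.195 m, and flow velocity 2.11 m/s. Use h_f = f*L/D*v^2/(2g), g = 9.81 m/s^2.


v^2 = 2.11^2 = 4.4521 m^2/s^2
L/D = 165/0.195 = 846.15385
h_f = f*(L/D)*v^2/(2g) = 0.037 * 846.15385 * 4.4521 / 19.62 = 7.10423 m

7.10423 m


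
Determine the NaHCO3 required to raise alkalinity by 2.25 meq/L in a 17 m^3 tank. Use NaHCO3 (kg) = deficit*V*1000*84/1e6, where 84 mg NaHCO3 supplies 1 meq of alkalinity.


Tank volume in L = 17 m^3 * 1000 = 17000 L
Total meq required = 2.25 meq/L * 17000 L = 38250 meq
NaHCO3 mass = 38250 meq * 84 mg/meq / 1e6 = 3.213 kg

3.213 kg


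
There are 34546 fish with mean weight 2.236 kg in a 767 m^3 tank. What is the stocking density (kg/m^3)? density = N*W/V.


Total biomass = 34546 fish * 2.236 kg = 77244.856 kg
Density = total biomass / volume = 77244.856 / 767 = 100.71 kg/m^3

100.71 kg/m^3


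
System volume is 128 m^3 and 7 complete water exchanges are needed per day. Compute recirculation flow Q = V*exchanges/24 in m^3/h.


Daily recirculation volume = 128 m^3 * 7 = 896 m^3/day
Flow rate Q = daily volume / 24 h = 896 / 24 = 37.3333 m^3/h

37.3333 m^3/h


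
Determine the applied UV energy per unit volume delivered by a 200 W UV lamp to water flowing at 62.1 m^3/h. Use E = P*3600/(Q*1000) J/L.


Energy delivered per hour = 200 W * 3600 s = 720000 J/h
Volume treated per hour = 62.1 m^3/h * 1000 = 62100 L/h
dose = 720000 / 62100 = 11.5942 J/L

11.5942 J/L


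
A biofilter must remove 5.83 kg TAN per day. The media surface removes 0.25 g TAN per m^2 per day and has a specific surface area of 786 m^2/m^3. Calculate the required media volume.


A = 5.83*1000 / 0.25 = 23320 m^2
V = 23320 / 786 = 29.6692

29.6692 m^3


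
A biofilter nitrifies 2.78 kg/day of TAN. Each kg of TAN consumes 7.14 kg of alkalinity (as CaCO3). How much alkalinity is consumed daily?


Alkalinity factor: 7.14 kg CaCO3 consumed per kg TAN nitrified
alk = 2.78 kg TAN * 7.14 = 19.8492 kg CaCO3/day

19.8492 kg CaCO3/day


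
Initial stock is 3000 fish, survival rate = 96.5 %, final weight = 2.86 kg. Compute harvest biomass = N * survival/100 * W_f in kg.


Survivors = 3000 * 96.5/100 = 2895 fish
Harvest biomass = survivors * W_f = 2895 * 2.86 = 8279.7 kg

8279.7 kg


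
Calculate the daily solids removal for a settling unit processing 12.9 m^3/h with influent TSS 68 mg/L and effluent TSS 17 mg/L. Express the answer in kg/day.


Concentration drop: TSS_in - TSS_out = 68 - 17 = 51 mg/L
Hourly solids removed = Q * dTSS = 12.9 m^3/h * 51 mg/L = 657.9 g/h  (m^3/h * mg/L = g/h)
Daily solids removed = 657.9 * 24 = 15789.6 g/day
Convert g to kg: 15789.6 / 1000 = 15.7896 kg/day

15.7896 kg/day


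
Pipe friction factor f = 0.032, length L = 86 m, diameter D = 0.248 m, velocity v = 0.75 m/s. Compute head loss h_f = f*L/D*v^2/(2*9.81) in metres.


v^2 = 0.75^2 = 0.5625 m^2/s^2
L/D = 86/0.248 = 346.77419
h_f = f*(L/D)*v^2/(2g) = 0.032 * 346.77419 * 0.5625 / 19.62 = 0.318141 m

0.318141 m


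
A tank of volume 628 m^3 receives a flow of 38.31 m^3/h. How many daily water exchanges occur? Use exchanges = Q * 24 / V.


Daily flow volume = 38.31 m^3/h * 24 h = 919.44 m^3/day
Exchanges = daily flow / tank volume = 919.44 / 628 = 1.46408 exchanges/day

1.46408 exchanges/day


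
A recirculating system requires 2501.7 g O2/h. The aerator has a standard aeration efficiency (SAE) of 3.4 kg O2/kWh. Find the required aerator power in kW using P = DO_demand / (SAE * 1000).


SAE in g O2/kWh = 3.4 * 1000 = 3400 g/kWh
P = DO_demand / SAE_g = 2501.7 / 3400 = 0.735794 kW

0.735794 kW


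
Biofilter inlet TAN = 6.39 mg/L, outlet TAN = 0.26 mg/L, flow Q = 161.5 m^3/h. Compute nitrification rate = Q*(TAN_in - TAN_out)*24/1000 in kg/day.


Concentration drop: TAN_in - TAN_out = 6.39 - 0.26 = 6.13 mg/L
Hourly TAN removed = Q * dTAN = 161.5 m^3/h * 6.13 mg/L = 989.995 g/h  (m^3/h * mg/L = g/h)
Daily TAN removed = 989.995 * 24 = 23759.88 g/day
Convert to kg/day: 23759.88 / 1000 = 23.75988 kg/day

23.75988 kg/day


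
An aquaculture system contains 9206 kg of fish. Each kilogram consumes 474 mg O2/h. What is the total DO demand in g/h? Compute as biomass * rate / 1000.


Total O2 consumption (mg/h) = 9206 kg * 474 mg/(kg*h) = 4363644 mg/h
Convert to g/h: 4363644 / 1000 = 4363.644 g/h

4363.644 g/h


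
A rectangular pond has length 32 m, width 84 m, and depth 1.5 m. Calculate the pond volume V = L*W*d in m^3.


Base area = L * W = 32 * 84 = 2688 m^2
Volume = area * depth = 2688 * 1.5 = 4032 m^3

4032 m^3


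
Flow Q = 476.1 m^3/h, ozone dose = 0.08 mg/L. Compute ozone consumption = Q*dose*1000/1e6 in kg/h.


O3 demand (mg/h) = Q * dose * 1000 = 476.1 * 0.08 * 1000 = 38088 mg/h
Convert mg to kg: 38088 / 1e6 = 0.038088 kg/h

0.038088 kg/h


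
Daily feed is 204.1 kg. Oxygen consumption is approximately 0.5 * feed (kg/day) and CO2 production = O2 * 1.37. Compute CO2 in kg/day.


O2 = 204.1 * 0.5 = 102.05
CO2 = 102.05 * 1.37 = 139.8085

139.8085 kg/day


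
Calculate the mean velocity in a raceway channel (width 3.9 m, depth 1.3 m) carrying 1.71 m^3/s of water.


Cross-sectional area = W * d = 3.9 * 1.3 = 5.07 m^2
Velocity = Q / A = 1.71 / 5.07 = 0.337278 m/s

0.337278 m/s


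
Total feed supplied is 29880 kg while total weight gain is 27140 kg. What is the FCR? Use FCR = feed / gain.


FCR = feed consumed / weight gained
FCR = 29880 kg / 27140 kg = 1.10096

1.10096


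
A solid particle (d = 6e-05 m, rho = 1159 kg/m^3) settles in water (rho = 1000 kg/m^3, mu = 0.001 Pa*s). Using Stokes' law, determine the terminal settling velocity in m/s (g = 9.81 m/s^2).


Density difference: rho_p - rho_f = 1159 - 1000 = 159 kg/m^3
d^2 = (6e-05)^2 = 3.6e-09 m^2
Numerator = (rho_p - rho_f) * g * d^2 = 159 * 9.81 * 3.6e-09 = 5.615244e-06
Denominator = 18 * mu = 18 * 0.001 = 0.018
v_s = 5.615244e-06 / 0.018 = 3.11958e-04 m/s
Check: Re = rho_f * v_s * d / mu = 1000 * 3.11958e-04 * 6e-05 / 0.001 = 0.0187 < 1, so Stokes' law applies.

3.11958e-04 m/s


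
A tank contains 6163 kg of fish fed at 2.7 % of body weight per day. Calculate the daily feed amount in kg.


Feeding rate fraction = 2.7% / 100 = 0.027
Daily feed = 6163 kg * 0.027 = 166.401 kg/day

166.401 kg/day


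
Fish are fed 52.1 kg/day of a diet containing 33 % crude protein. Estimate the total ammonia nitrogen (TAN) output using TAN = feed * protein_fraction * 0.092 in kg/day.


Protein in feed = 52.1 * 33/100 = 17.193 kg/day
TAN = protein * 0.092 = 17.193 * 0.092 = 1.581756 kg/day

1.581756 kg/day


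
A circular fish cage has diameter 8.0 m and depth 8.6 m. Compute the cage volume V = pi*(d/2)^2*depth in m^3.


r = d/2 = 8.0/2 = 4 m
Base area = pi*r^2 = pi*4^2 = 50.265482 m^2
Volume = 50.265482 * 8.6 = 432.283 m^3

432.283 m^3


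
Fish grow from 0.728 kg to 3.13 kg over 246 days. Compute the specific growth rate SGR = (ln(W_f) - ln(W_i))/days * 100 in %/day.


ln(W_f) = ln(3.13) = 1.141033
ln(W_i) = ln(0.728) = -0.31745423
ln(W_f) - ln(W_i) = 1.141033 - -0.31745423 = 1.4584872
SGR = 1.4584872 / 246 * 100 = 0.592881 %/day

0.592881 %/day


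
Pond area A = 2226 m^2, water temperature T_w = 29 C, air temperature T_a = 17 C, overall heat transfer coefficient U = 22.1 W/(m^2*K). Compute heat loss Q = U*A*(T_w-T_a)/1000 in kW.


Temperature difference dT = 29 - 17 = 12 K
Heat loss (W) = U * A * dT = 22.1 * 2226 * 12 = 590335.2 W
Convert to kW: 590335.2 / 1000 = 590.3352 kW

590.3352 kW


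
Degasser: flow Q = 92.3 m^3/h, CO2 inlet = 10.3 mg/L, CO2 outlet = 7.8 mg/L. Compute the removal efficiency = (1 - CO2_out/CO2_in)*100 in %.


CO2_out / CO2_in = 7.8 / 10.3 = 0.75728155
Fraction remaining = 0.75728155
efficiency = (1 - 0.75728155) * 100 = 24.2718 %

24.2718 %


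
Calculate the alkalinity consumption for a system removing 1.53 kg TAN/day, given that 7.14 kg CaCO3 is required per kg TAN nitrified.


Alkalinity factor: 7.14 kg CaCO3 consumed per kg TAN nitrified
alk = 1.53 kg TAN * 7.14 = 10.9242 kg CaCO3/day

10.9242 kg CaCO3/day


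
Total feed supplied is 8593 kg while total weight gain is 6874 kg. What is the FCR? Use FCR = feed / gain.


FCR = feed consumed / weight gained
FCR = 8593 kg / 6874 kg = 1.25007

1.25007


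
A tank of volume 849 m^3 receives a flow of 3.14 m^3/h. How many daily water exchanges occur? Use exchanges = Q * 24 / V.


Daily flow volume = 3.14 m^3/h * 24 h = 75.36 m^3/day
Exchanges = daily flow / tank volume = 75.36 / 849 = 0.0887633 exchanges/day

0.0887633 exchanges/day


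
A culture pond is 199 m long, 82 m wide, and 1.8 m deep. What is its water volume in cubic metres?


Base area = L * W = 199 * 82 = 16318 m^2
Volume = area * depth = 16318 * 1.8 = 29372.4 m^3

29372.4 m^3


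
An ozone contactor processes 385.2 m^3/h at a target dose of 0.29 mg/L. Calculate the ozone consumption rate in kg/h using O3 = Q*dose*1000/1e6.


O3 demand (mg/h) = Q * dose * 1000 = 385.2 * 0.29 * 1000 = 111708 mg/h
Convert mg to kg: 111708 / 1e6 = 0.111708 kg/h

0.111708 kg/h


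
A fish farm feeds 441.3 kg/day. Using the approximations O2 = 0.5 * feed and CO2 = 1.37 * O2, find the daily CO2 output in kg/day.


O2 = 441.3 * 0.5 = 220.65
CO2 = 220.65 * 1.37 = 302.2905

302.2905 kg/day


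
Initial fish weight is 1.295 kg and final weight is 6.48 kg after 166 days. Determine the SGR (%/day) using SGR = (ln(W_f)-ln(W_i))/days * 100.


ln(W_f) = ln(6.48) = 1.8687205
ln(W_i) = ln(1.295) = 0.2585107
ln(W_f) - ln(W_i) = 1.8687205 - 0.2585107 = 1.6102098
SGR = 1.6102098 / 166 * 100 = 0.970006 %/day

0.970006 %/day


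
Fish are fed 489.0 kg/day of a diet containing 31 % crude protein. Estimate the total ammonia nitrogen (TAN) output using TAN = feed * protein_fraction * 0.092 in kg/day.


Protein in feed = 489.0 * 31/100 = 151.59 kg/day
TAN = protein * 0.092 = 151.59 * 0.092 = 13.94628 kg/day

13.94628 kg/day


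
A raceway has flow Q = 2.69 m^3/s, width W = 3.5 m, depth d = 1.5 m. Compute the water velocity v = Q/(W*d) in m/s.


Cross-sectional area = W * d = 3.5 * 1.5 = 5.25 m^2
Velocity = Q / A = 2.69 / 5.25 = 0.512381 m/s

0.512381 m/s


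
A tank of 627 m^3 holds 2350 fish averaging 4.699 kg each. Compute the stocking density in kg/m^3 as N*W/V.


Total biomass = 2350 fish * 4.699 kg = 11042.65 kg
Density = total biomass / volume = 11042.65 / 627 = 17.6119 kg/m^3

17.6119 kg/m^3


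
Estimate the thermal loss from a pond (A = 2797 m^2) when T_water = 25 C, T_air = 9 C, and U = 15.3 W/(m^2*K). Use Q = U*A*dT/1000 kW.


Temperature difference dT = 25 - 9 = 16 K
Heat loss (W) = U * A * dT = 15.3 * 2797 * 16 = 684705.6 W
Convert to kW: 684705.6 / 1000 = 684.7056 kW

684.7056 kW


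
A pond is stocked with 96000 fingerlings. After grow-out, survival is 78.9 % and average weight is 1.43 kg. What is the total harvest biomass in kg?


Survivors = 96000 * 78.9/100 = 75744 fish
Harvest biomass = survivors * W_f = 75744 * 1.43 = 108313.92 kg

108313.92 kg


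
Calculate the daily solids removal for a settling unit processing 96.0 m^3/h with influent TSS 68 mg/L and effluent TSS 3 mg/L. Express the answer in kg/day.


Concentration drop: TSS_in - TSS_out = 68 - 3 = 65 mg/L
Hourly solids removed = Q * dTSS = 96.0 m^3/h * 65 mg/L = 6240 g/h  (m^3/h * mg/L = g/h)
Daily solids removed = 6240 * 24 = 149760 g/day
Convert g to kg: 149760 / 1000 = 149.76 kg/day

149.76 kg/day


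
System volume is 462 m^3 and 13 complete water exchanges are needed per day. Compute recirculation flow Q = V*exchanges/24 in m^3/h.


Daily recirculation volume = 462 m^3 * 13 = 6006 m^3/day
Flow rate Q = daily volume / 24 h = 6006 / 24 = 250.25 m^3/h

250.25 m^3/h


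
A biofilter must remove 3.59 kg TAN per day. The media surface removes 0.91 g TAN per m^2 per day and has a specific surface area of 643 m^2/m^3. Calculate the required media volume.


A = 3.59*1000 / 0.91 = 3945.0549 m^2
V = 3945.0549 / 643 = 6.13539

6.13539 m^3


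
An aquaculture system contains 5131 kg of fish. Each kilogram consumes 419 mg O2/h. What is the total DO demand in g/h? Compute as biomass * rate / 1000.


Total O2 consumption (mg/h) = 5131 kg * 419 mg/(kg*h) = 2149889 mg/h
Convert to g/h: 2149889 / 1000 = 2149.889 g/h

2149.889 g/h


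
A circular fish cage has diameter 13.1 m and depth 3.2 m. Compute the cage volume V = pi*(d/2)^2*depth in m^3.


r = d/2 = 13.1/2 = 6.55 m
Base area = pi*r^2 = pi*6.55^2 = 134.78218 m^2
Volume = 134.78218 * 3.2 = 431.303 m^3

431.303 m^3


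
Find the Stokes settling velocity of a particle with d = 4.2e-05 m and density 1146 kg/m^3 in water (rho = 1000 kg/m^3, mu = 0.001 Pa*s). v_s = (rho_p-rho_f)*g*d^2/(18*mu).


Density difference: rho_p - rho_f = 1146 - 1000 = 146 kg/m^3
d^2 = (4.2e-05)^2 = 1.764e-09 m^2
Numerator = (rho_p - rho_f) * g * d^2 = 146 * 9.81 * 1.764e-09 = 2.5265066e-06
Denominator = 18 * mu = 18 * 0.001 = 0.018
v_s = 2.5265066e-06 / 0.018 = 1.40361e-04 m/s
Check: Re = rho_f * v_s * d / mu = 1000 * 1.40361e-04 * 4.2e-05 / 0.001 = 0.0059 < 1, so Stokes' law applies.

1.40361e-04 m/s


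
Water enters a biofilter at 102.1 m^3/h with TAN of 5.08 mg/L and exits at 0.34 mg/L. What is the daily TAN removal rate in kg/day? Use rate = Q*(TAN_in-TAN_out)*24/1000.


Concentration drop: TAN_in - TAN_out = 5.08 - 0.34 = 4.74 mg/L
Hourly TAN removed = Q * dTAN = 102.1 m^3/h * 4.74 mg/L = 483.954 g/h  (m^3/h * mg/L = g/h)
Daily TAN removed = 483.954 * 24 = 11614.896 g/day
Convert to kg/day: 11614.896 / 1000 = 11.614896 kg/day

11.614896 kg/day


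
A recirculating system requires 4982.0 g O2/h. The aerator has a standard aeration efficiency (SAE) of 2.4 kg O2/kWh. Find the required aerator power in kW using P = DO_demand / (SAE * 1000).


SAE in g O2/kWh = 2.4 * 1000 = 2400 g/kWh
P = DO_demand / SAE_g = 4982.0 / 2400 = 2.07583 kW

2.07583 kW


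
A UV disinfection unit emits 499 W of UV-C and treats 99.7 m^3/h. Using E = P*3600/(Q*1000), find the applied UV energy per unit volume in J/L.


Energy delivered per hour = 499 W * 3600 s = 1796400 J/h
Volume treated per hour = 99.7 m^3/h * 1000 = 99700 L/h
dose = 1796400 / 99700 = 18.0181 J/L

18.0181 J/L


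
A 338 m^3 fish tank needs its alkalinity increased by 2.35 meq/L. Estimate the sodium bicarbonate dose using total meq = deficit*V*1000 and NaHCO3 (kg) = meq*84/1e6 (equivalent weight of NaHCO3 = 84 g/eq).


Tank volume in L = 338 m^3 * 1000 = 338000 L
Total meq required = 2.35 meq/L * 338000 L = 794300 meq
NaHCO3 mass = 794300 meq * 84 mg/meq / 1e6 = 66.7212 kg

66.7212 kg


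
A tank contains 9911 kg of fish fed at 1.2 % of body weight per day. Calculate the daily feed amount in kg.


Feeding rate fraction = 1.2% / 100 = 0.012
Daily feed = 9911 kg * 0.012 = 118.932 kg/day

118.932 kg/day


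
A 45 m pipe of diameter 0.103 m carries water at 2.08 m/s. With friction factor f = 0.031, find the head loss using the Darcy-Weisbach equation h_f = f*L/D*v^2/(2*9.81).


v^2 = 2.08^2 = 4.3264 m^2/s^2
L/D = 45/0.103 = 436.8932
h_f = f*(L/D)*v^2/(2g) = 0.031 * 436.8932 * 4.3264 / 19.62 = 2.98651 m

2.98651 m


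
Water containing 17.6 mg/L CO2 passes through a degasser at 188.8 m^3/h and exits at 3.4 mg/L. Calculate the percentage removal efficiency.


CO2_out / CO2_in = 3.4 / 17.6 = 0.19318182
Fraction remaining = 0.19318182
efficiency = (1 - 0.19318182) * 100 = 80.6818 %

80.6818 %


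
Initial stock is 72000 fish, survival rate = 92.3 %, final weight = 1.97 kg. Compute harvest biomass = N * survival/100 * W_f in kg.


Survivors = 72000 * 92.3/100 = 66456 fish
Harvest biomass = survivors * W_f = 66456 * 1.97 = 130918.32 kg

130918.32 kg


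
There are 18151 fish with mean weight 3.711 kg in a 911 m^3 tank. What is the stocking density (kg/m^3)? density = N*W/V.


Total biomass = 18151 fish * 3.711 kg = 67358.361 kg
Density = total biomass / volume = 67358.361 / 911 = 73.9389 kg/m^3

73.9389 kg/m^3


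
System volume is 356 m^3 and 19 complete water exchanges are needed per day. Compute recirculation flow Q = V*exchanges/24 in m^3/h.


Daily recirculation volume = 356 m^3 * 19 = 6764 m^3/day
Flow rate Q = daily volume / 24 h = 6764 / 24 = 281.833 m^3/h

281.833 m^3/h


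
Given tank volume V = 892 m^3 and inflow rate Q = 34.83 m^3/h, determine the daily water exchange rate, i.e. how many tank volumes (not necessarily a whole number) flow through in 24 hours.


Daily flow volume = 34.83 m^3/h * 24 h = 835.92 m^3/day
Exchanges = daily flow / tank volume = 835.92 / 892 = 0.93713 exchanges/day

0.93713 exchanges/day


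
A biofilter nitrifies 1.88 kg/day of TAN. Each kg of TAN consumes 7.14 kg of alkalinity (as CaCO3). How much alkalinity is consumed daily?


Alkalinity factor: 7.14 kg CaCO3 consumed per kg TAN nitrified
alk = 1.88 kg TAN * 7.14 = 13.4232 kg CaCO3/day

13.4232 kg CaCO3/day


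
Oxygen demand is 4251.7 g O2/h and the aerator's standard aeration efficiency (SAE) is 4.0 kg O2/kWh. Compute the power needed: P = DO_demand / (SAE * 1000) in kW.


SAE in g O2/kWh = 4.0 * 1000 = 4000 g/kWh
P = DO_demand / SAE_g = 4251.7 / 4000 = 1.06292 kW

1.06292 kW


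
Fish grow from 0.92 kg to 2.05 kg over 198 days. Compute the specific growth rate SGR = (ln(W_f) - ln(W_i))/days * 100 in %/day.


ln(W_f) = ln(2.05) = 0.71783979
ln(W_i) = ln(0.92) = -0.083381609
ln(W_f) - ln(W_i) = 0.71783979 - -0.083381609 = 0.8012214
SGR = 0.8012214 / 198 * 100 = 0.404657 %/day

0.404657 %/day


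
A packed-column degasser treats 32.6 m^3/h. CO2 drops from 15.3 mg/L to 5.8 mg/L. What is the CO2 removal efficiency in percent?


CO2_out / CO2_in = 5.8 / 15.3 = 0.37908497
Fraction remaining = 0.37908497
efficiency = (1 - 0.37908497) * 100 = 62.0915 %

62.0915 %


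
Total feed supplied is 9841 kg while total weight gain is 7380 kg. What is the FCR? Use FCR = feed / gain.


FCR = feed consumed / weight gained
FCR = 9841 kg / 7380 kg = 1.33347

1.33347


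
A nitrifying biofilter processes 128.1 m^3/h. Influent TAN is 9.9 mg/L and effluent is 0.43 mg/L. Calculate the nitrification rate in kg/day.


Concentration drop: TAN_in - TAN_out = 9.9 - 0.43 = 9.47 mg/L
Hourly TAN removed = Q * dTAN = 128.1 m^3/h * 9.47 mg/L = 1213.107 g/h  (m^3/h * mg/L = g/h)
Daily TAN removed = 1213.107 * 24 = 29114.568 g/day
Convert to kg/day: 29114.568 / 1000 = 29.114568 kg/day

29.114568 kg/day


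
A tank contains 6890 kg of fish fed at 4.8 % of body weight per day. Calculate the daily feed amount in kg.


Feeding rate fraction = 4.8% / 100 = 0.048
Daily feed = 6890 kg * 0.048 = 330.72 kg/day

330.72 kg/day


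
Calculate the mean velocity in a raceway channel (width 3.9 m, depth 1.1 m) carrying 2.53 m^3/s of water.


Cross-sectional area = W * d = 3.9 * 1.1 = 4.29 m^2
Velocity = Q / A = 2.53 / 4.29 = 0.589744 m/s

0.589744 m/s


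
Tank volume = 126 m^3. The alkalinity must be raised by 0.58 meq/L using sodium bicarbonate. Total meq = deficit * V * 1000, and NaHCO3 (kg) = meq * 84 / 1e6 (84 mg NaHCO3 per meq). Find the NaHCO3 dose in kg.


Tank volume in L = 126 m^3 * 1000 = 126000 L
Total meq required = 0.58 meq/L * 126000 L = 73080 meq
NaHCO3 mass = 73080 meq * 84 mg/meq / 1e6 = 6.13872 kg

6.13872 kg


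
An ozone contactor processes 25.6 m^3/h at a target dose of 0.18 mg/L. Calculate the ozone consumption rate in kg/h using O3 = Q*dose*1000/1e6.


O3 demand (mg/h) = Q * dose * 1000 = 25.6 * 0.18 * 1000 = 4608 mg/h
Convert mg to kg: 4608 / 1e6 = 0.004608 kg/h

0.004608 kg/h


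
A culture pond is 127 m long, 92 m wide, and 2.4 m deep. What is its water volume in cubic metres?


Base area = L * W = 127 * 92 = 11684 m^2
Volume = area * depth = 11684 * 2.4 = 28041.6 m^3

28041.6 m^3


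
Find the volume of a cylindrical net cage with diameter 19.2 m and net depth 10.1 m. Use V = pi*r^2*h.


r = d/2 = 19.2/2 = 9.6 m
Base area = pi*r^2 = pi*9.6^2 = 289.52918 m^2
Volume = 289.52918 * 10.1 = 2924.24 m^3

2924.24 m^3


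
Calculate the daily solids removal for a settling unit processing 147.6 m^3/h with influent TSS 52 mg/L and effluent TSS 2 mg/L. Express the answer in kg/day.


Concentration drop: TSS_in - TSS_out = 52 - 2 = 50 mg/L
Hourly solids removed = Q * dTSS = 147.6 m^3/h * 50 mg/L = 7380 g/h  (m^3/h * mg/L = g/h)
Daily solids removed = 7380 * 24 = 177120 g/day
Convert g to kg: 177120 / 1000 = 177.12 kg/day

177.12 kg/day


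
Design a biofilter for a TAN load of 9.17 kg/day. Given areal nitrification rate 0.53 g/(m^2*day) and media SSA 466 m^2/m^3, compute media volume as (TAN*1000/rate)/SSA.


A = 9.17*1000 / 0.53 = 17301.887 m^2
V = 17301.887 / 466 = 37.1285

37.1285 m^3


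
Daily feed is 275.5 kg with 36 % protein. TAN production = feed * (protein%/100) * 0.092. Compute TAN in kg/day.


Protein in feed = 275.5 * 36/100 = 99.18 kg/day
TAN = protein * 0.092 = 99.18 * 0.092 = 9.12456 kg/day

9.12456 kg/day


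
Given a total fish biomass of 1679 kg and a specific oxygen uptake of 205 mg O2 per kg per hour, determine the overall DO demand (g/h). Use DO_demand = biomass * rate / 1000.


Total O2 consumption (mg/h) = 1679 kg * 205 mg/(kg*h) = 344195 mg/h
Convert to g/h: 344195 / 1000 = 344.195 g/h

344.195 g/h


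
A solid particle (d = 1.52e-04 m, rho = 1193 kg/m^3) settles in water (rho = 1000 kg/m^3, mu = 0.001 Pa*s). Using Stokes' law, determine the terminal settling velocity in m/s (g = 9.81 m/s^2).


Density difference: rho_p - rho_f = 1193 - 1000 = 193 kg/m^3
d^2 = (1.52e-04)^2 = 2.3104e-08 m^2
Numerator = (rho_p - rho_f) * g * d^2 = 193 * 9.81 * 2.3104e-08 = 4.3743496e-05
Denominator = 18 * mu = 18 * 0.001 = 0.018
v_s = 4.3743496e-05 / 0.018 = 0.00243019 m/s
Check: Re = rho_f * v_s * d / mu = 1000 * 0.00243019 * 1.52e-04 / 0.001 = 0.369 < 1, so Stokes' law applies.

0.00243019 m/s


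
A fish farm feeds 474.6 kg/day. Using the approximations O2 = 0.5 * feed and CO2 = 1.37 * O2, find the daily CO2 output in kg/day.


O2 = 474.6 * 0.5 = 237.3
CO2 = 237.3 * 1.37 = 325.101

325.101 kg/day


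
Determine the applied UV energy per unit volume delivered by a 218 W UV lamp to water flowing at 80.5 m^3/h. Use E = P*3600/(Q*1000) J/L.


Energy delivered per hour = 218 W * 3600 s = 784800 J/h
Volume treated per hour = 80.5 m^3/h * 1000 = 80500 L/h
dose = 784800 / 80500 = 9.74907 J/L

9.74907 J/L


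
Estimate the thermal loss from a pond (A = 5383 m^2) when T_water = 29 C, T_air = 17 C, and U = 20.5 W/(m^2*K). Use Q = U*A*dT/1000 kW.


Temperature difference dT = 29 - 17 = 12 K
Heat loss (W) = U * A * dT = 20.5 * 5383 * 12 = 1324218 W
Convert to kW: 1324218 / 1000 = 1324.218 kW

1324.218 kW


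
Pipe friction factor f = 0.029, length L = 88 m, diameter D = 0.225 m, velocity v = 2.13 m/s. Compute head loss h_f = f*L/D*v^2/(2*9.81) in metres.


v^2 = 2.13^2 = 4.5369 m^2/s^2
L/D = 88/0.225 = 391.11111
h_f = f*(L/D)*v^2/(2g) = 0.029 * 391.11111 * 4.5369 / 19.62 = 2.62276 m

2.62276 m


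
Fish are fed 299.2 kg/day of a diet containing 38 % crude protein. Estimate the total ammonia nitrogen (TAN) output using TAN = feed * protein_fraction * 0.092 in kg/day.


Protein in feed = 299.2 * 38/100 = 113.696 kg/day
TAN = protein * 0.092 = 113.696 * 0.092 = 10.460032 kg/day

10.460032 kg/day


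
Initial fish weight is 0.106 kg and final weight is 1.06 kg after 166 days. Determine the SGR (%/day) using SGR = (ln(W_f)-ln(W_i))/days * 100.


ln(W_f) = ln(1.06) = 0.058268908
ln(W_i) = ln(0.106) = -2.2443162
ln(W_f) - ln(W_i) = 0.058268908 - -2.2443162 = 2.3025851
SGR = 2.3025851 / 166 * 100 = 1.3871 %/day

1.3871 %/day


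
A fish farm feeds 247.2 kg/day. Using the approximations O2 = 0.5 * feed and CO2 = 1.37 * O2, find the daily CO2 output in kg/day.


O2 = 247.2 * 0.5 = 123.6
CO2 = 123.6 * 1.37 = 169.332

169.332 kg/day


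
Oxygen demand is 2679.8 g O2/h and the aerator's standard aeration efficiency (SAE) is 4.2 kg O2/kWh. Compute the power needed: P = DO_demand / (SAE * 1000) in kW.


SAE in g O2/kWh = 4.2 * 1000 = 4200 g/kWh
P = DO_demand / SAE_g = 2679.8 / 4200 = 0.638048 kW

0.638048 kW


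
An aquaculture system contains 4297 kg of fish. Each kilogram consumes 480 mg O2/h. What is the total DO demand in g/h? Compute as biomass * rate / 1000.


Total O2 consumption (mg/h) = 4297 kg * 480 mg/(kg*h) = 2062560 mg/h
Convert to g/h: 2062560 / 1000 = 2062.56 g/h

2062.56 g/h


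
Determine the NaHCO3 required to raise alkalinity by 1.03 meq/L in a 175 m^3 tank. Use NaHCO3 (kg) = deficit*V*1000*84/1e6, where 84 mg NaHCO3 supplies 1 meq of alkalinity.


Tank volume in L = 175 m^3 * 1000 = 175000 L
Total meq required = 1.03 meq/L * 175000 L = 180250 meq
NaHCO3 mass = 180250 meq * 84 mg/meq / 1e6 = 15.141 kg

15.141 kg


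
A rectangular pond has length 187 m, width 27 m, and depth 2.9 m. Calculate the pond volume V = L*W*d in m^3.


Base area = L * W = 187 * 27 = 5049 m^2
Volume = area * depth = 5049 * 2.9 = 14642.1 m^3

14642.1 m^3


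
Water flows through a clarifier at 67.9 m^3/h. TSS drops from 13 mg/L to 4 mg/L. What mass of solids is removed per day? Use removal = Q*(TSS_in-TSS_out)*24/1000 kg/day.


Concentration drop: TSS_in - TSS_out = 13 - 4 = 9 mg/L
Hourly solids removed = Q * dTSS = 67.9 m^3/h * 9 mg/L = 611.1 g/h  (m^3/h * mg/L = g/h)
Daily solids removed = 611.1 * 24 = 14666.4 g/day
Convert g to kg: 14666.4 / 1000 = 14.6664 kg/day

14.6664 kg/day


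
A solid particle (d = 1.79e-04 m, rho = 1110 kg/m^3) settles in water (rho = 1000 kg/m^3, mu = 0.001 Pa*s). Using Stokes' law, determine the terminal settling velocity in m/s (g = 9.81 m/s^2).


Density difference: rho_p - rho_f = 1110 - 1000 = 110 kg/m^3
d^2 = (1.79e-04)^2 = 3.2041e-08 m^2
Numerator = (rho_p - rho_f) * g * d^2 = 110 * 9.81 * 3.2041e-08 = 3.4575443e-05
Denominator = 18 * mu = 18 * 0.001 = 0.018
v_s = 3.4575443e-05 / 0.018 = 0.00192086 m/s
Check: Re = rho_f * v_s * d / mu = 1000 * 0.00192086 * 1.79e-04 / 0.001 = 0.344 < 1, so Stokes' law applies.

0.00192086 m/s


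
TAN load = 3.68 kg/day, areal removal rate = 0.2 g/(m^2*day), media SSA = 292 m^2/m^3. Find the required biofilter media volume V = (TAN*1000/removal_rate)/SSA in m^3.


A = 3.68*1000 / 0.2 = 18400 m^2
V = 18400 / 292 = 63.0137

63.0137 m^3


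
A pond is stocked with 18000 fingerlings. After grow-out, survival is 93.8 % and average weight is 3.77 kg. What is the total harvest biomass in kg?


Survivors = 18000 * 93.8/100 = 16884 fish
Harvest biomass = survivors * W_f = 16884 * 3.77 = 63652.68 kg

63652.68 kg


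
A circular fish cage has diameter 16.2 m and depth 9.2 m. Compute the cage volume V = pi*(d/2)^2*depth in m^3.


r = d/2 = 16.2/2 = 8.1 m
Base area = pi*r^2 = pi*8.1^2 = 206.11989 m^2
Volume = 206.11989 * 9.2 = 1896.3 m^3

1896.3 m^3


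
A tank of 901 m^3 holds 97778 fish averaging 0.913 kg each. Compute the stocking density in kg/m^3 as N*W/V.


Total biomass = 97778 fish * 0.913 kg = 89271.314 kg
Density = total biomass / volume = 89271.314 / 901 = 99.0803 kg/m^3

99.0803 kg/m^3
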